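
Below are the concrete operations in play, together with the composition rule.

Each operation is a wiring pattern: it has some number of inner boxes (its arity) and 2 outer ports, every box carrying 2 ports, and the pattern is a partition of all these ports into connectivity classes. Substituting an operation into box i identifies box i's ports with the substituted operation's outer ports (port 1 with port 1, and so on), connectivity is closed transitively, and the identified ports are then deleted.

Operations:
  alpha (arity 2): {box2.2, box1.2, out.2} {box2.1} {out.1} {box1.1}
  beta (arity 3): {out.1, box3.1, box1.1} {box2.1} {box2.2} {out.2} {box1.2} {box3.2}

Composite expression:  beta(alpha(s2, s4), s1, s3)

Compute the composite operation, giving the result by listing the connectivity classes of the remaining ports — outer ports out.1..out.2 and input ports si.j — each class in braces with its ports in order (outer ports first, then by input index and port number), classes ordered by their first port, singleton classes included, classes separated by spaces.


Two ports join when wires chain via beta-identified ports.
composing alpha on (s2, s4), with out.j its own outer ports: {out.1} {out.2, s2.2, s4.2} {s2.1} {s4.1}
composing beta on (s2, s4, s1, s3), with out.j its own outer ports: {out.1, s3.1} {out.2} {s1.1} {s1.2} {s2.1} {s2.2, s4.2} {s3.2} {s4.1}

{out.1, s3.1} {out.2} {s1.1} {s1.2} {s2.1} {s2.2, s4.2} {s3.2} {s4.1}


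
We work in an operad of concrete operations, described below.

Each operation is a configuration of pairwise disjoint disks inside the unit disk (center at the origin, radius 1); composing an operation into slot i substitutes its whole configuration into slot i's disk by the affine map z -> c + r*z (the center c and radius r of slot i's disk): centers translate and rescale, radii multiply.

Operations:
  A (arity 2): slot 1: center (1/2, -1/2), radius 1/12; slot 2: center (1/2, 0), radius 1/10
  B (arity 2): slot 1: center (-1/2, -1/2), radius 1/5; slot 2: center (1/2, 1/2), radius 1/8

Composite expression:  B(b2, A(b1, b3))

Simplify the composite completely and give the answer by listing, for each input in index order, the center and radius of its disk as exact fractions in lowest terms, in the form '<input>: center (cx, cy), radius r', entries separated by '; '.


b1: center (9/16, 7/16), radius 1/96; b2: center (-1/2, -1/2), radius 1/5; b3: center (9/16, 1/2), radius 1/80


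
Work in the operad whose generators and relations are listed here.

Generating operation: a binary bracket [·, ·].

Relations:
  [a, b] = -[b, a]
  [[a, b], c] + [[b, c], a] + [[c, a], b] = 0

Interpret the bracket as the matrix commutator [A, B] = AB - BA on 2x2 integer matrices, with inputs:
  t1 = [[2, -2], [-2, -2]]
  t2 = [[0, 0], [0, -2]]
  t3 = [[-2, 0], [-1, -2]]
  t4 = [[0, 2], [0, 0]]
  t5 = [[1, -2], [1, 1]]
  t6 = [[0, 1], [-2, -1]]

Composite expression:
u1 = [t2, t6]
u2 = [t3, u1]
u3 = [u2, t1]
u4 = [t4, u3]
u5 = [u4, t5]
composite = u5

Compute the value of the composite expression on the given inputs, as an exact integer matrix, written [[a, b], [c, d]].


[t2, t6] = [[0, 2], [4, 0]]
[t3, [t2, t6]] = [[2, 0], [0, -2]]
[[t3, [t2, t6]], t1] = [[0, -8], [8, 0]]
[t4, [[t3, [t2, t6]], t1]] = [[16, 0], [0, -16]]
[[t4, [[t3, [t2, t6]], t1]], t5] = [[0, -64], [-32, 0]]

[[0, -64], [-32, 0]]


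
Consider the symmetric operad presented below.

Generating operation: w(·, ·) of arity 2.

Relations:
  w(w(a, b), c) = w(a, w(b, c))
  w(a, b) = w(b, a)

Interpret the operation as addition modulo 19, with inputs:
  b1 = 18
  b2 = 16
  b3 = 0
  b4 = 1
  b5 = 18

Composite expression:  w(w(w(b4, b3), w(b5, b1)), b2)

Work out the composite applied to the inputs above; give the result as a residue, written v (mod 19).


w(b4, b3) = 1
w(b5, b1) = 17
w(w(b4, b3), w(b5, b1)) = 18
w(w(w(b4, b3), w(b5, b1)), b2) = 15

15 (mod 19)


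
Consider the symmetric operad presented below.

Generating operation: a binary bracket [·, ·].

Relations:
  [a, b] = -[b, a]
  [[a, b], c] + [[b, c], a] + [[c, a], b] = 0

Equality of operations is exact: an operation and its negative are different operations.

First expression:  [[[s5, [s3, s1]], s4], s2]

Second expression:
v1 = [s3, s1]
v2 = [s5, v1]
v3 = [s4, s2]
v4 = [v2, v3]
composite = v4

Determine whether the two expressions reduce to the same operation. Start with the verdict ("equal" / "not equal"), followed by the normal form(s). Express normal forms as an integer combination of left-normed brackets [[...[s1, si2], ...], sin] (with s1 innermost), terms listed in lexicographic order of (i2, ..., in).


The first composite normalizes to [[[[s1, s3], s5], s4], s2]
The second composite normalizes to -[[[[s1, s3], s5], s2], s4] + [[[[s1, s3], s5], s4], s2]
The forms do not match — not equal.

not equal: they reduce to [[[[s1, s3], s5], s4], s2] and -[[[[s1, s3], s5], s2], s4] + [[[[s1, s3], s5], s4], s2]


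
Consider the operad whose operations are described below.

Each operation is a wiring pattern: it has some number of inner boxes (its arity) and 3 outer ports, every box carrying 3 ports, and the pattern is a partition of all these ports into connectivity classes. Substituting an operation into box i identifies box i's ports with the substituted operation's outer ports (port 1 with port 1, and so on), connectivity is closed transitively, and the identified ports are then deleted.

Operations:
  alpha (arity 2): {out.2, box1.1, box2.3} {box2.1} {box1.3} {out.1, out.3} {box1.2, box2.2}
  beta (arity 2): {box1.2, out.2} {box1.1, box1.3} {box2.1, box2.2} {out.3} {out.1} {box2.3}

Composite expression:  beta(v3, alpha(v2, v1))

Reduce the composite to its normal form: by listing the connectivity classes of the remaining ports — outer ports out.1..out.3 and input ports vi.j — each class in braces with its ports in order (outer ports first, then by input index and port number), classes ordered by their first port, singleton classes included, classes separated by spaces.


Substituting into beta glues patterns; closure does the rest.
alpha over (v2, v1) gives {out.1, out.3} {out.2, v1.3, v2.1} {v1.1} {v1.2, v2.2} {v2.3}, out.j being that stage's outer ports
beta over (v3, v2, v1) gives {out.1} {out.2, v3.2} {out.3} {v1.1} {v1.2, v2.2} {v1.3, v2.1} {v2.3} {v3.1, v3.3}, out.j being that stage's outer ports

{out.1} {out.2, v3.2} {out.3} {v1.1} {v1.2, v2.2} {v1.3, v2.1} {v2.3} {v3.1, v3.3}


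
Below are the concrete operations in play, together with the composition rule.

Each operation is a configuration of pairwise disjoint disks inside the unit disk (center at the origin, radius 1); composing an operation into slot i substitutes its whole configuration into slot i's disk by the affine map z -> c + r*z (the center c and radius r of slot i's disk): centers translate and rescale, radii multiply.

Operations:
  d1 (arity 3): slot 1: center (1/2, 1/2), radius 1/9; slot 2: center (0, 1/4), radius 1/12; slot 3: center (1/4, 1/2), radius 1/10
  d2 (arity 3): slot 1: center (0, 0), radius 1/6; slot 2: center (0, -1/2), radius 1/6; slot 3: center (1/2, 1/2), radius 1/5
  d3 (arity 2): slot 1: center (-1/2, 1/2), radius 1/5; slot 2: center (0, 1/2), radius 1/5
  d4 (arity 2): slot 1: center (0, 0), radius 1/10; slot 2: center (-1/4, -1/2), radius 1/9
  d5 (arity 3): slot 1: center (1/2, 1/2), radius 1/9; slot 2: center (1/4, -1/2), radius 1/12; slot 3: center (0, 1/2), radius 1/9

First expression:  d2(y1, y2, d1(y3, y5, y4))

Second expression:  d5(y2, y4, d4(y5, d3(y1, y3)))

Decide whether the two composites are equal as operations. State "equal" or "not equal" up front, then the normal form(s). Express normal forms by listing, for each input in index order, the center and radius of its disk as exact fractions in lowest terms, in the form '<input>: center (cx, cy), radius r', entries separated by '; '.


not equal: they reduce to y1: center (0, 0), radius 1/6; y2: center (0, -1/2), radius 1/6; y3: center (3/5, 3/5), radius 1/45; y4: center (11/20, 3/5), radius 1/50; y5: center (1/2, 11/20), radius 1/60 and y1: center (-11/324, 73/162), radius 1/405; y2: center (1/2, 1/2), radius 1/9; y3: center (-1/36, 73/162), radius 1/405; y4: center (1/4, -1/2), radius 1/12; y5: center (0, 1/2), radius 1/90


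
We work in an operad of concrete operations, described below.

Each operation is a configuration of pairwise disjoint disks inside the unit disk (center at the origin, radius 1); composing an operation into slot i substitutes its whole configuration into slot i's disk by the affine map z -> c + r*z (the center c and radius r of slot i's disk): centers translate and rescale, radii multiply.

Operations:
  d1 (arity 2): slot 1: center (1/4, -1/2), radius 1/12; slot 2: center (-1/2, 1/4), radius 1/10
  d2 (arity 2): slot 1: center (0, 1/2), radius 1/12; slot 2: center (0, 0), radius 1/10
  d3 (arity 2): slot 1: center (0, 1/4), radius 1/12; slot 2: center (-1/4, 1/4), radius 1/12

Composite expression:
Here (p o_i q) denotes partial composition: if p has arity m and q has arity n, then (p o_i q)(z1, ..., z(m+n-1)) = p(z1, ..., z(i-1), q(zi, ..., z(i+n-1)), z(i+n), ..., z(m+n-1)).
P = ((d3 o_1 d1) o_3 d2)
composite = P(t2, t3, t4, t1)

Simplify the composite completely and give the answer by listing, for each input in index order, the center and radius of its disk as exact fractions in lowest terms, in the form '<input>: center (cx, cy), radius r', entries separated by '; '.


t1: center (-1/4, 1/4), radius 1/120; t2: center (1/48, 5/24), radius 1/144; t3: center (-1/24, 13/48), radius 1/120; t4: center (-1/4, 7/24), radius 1/144

Follow each t-input down from d3: c' goes to c + r*c', radius to r*r'.
input t2: applying the 2 nested substitutions gives center (1/48, 5/24), radius 1/144
input t3: applying the 2 nested substitutions gives center (-1/24, 13/48), radius 1/120
input t4: applying the 2 nested substitutions gives center (-1/4, 7/24), radius 1/144
input t1: applying the 2 nested substitutions gives center (-1/4, 1/4), radius 1/120


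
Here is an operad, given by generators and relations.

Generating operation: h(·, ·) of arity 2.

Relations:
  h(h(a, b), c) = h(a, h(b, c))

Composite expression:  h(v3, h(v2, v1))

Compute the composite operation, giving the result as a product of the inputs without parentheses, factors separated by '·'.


v3 · v2 · v1

Associativity of h dissolves the nesting; only the v-input order survives.
h(v2, v1) collapses to v2 · v1
h(v3, h(v2, v1)) collapses to v3 · v2 · v1


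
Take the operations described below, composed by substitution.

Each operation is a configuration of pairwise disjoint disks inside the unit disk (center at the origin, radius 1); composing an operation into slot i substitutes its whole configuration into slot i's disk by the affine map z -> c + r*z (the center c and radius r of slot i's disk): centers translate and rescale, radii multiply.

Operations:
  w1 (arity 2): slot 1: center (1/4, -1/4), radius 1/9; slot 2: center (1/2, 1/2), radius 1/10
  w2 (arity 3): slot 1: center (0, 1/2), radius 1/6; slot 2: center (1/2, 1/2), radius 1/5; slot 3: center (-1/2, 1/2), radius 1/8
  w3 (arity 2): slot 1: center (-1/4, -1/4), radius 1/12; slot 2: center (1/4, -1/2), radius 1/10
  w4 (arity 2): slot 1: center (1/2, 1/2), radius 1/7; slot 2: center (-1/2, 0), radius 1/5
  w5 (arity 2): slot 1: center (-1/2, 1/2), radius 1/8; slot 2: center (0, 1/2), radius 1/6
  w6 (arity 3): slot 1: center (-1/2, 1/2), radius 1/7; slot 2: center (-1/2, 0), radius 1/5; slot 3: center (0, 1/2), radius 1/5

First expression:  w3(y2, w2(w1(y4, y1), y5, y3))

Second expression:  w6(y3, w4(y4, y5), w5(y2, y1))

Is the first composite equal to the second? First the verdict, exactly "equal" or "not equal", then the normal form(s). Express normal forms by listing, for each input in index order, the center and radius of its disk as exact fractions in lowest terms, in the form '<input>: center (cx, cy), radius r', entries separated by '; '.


not equal: they reduce to y1: center (31/120, -53/120), radius 1/600; y2: center (-1/4, -1/4), radius 1/12; y3: center (1/5, -9/20), radius 1/80; y4: center (61/240, -109/240), radius 1/540; y5: center (3/10, -9/20), radius 1/50 and y1: center (0, 3/5), radius 1/30; y2: center (-1/10, 3/5), radius 1/40; y3: center (-1/2, 1/2), radius 1/7; y4: center (-2/5, 1/10), radius 1/35; y5: center (-3/5, 0), radius 1/25

Reducing the first expression gives y1: center (31/120, -53/120), radius 1/600; y2: center (-1/4, -1/4), radius 1/12; y3: center (1/5, -9/20), radius 1/80; y4: center (61/240, -109/240), radius 1/540; y5: center (3/10, -9/20), radius 1/50
Reducing the second expression gives y1: center (0, 3/5), radius 1/30; y2: center (-1/10, 3/5), radius 1/40; y3: center (-1/2, 1/2), radius 1/7; y4: center (-2/5, 1/10), radius 1/35; y5: center (-3/5, 0), radius 1/25
Distinct normal forms: not equal.


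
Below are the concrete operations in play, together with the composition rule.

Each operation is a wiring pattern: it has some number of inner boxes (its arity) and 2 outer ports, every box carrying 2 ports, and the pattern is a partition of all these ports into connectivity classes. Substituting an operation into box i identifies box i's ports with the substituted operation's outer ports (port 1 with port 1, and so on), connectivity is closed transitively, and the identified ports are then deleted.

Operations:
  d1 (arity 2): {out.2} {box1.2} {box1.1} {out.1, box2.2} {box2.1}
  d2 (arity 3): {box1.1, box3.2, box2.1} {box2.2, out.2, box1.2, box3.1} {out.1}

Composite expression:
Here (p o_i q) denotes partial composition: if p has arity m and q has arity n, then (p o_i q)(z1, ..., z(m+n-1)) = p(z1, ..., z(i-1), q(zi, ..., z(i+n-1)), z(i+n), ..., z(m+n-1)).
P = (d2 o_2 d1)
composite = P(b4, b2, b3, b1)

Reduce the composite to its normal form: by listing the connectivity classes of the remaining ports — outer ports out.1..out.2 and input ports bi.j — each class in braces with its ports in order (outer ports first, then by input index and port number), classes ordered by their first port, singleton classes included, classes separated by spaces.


After gluing at d2, chains via deleted ports link the b-ports.
after d1, the pattern on (b2, b3) reads {out.1, b3.2} {out.2} {b2.1} {b2.2} {b3.1} (out.j = its outer ports)
after d2, the pattern on (b4, b2, b3, b1) reads {out.1} {out.2, b1.1, b4.2} {b1.2, b3.2, b4.1} {b2.1} {b2.2} {b3.1} (out.j = its outer ports)

{out.1} {out.2, b1.1, b4.2} {b1.2, b3.2, b4.1} {b2.1} {b2.2} {b3.1}


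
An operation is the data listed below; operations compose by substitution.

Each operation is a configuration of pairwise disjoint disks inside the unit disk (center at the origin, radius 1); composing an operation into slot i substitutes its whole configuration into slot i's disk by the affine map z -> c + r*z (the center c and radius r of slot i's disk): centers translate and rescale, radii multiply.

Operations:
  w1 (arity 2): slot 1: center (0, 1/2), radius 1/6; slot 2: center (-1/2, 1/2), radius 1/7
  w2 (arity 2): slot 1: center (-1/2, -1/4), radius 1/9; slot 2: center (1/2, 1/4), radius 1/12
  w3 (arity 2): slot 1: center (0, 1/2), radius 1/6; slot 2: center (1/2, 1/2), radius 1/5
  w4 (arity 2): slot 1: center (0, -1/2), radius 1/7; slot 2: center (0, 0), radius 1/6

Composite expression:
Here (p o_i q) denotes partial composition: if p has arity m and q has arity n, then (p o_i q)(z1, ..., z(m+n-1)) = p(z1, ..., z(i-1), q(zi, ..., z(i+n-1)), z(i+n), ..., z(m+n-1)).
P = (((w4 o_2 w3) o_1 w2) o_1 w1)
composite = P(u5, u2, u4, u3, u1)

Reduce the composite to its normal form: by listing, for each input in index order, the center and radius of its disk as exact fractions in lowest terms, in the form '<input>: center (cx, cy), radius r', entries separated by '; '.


u1: center (1/12, 1/12), radius 1/30; u2: center (-5/63, -19/36), radius 1/441; u3: center (0, 1/12), radius 1/36; u4: center (1/14, -13/28), radius 1/84; u5: center (-1/14, -19/36), radius 1/378


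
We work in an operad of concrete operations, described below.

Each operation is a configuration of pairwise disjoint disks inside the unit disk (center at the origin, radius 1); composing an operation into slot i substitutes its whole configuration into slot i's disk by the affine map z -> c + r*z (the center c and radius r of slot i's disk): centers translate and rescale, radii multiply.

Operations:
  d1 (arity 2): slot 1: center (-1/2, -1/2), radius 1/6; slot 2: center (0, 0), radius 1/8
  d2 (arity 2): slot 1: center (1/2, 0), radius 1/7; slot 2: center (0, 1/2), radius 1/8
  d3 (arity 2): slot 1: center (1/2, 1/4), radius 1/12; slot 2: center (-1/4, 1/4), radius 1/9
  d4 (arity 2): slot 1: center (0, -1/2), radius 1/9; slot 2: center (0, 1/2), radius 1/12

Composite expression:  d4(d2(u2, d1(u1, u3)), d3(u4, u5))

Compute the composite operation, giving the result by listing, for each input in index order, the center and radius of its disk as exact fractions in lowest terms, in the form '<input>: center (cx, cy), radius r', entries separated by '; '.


u1: center (-1/144, -65/144), radius 1/432; u2: center (1/18, -1/2), radius 1/63; u3: center (0, -4/9), radius 1/576; u4: center (1/24, 25/48), radius 1/144; u5: center (-1/48, 25/48), radius 1/108

Each u-disk chains the slot maps above it in d4; radii multiply.
input u2: composing its 2 substitution steps yields center (1/18, -1/2), radius 1/63
input u1: composing its 3 substitution steps yields center (-1/144, -65/144), radius 1/432
input u3: composing its 3 substitution steps yields center (0, -4/9), radius 1/576
input u4: composing its 2 substitution steps yields center (1/24, 25/48), radius 1/144
input u5: composing its 2 substitution steps yields center (-1/48, 25/48), radius 1/108


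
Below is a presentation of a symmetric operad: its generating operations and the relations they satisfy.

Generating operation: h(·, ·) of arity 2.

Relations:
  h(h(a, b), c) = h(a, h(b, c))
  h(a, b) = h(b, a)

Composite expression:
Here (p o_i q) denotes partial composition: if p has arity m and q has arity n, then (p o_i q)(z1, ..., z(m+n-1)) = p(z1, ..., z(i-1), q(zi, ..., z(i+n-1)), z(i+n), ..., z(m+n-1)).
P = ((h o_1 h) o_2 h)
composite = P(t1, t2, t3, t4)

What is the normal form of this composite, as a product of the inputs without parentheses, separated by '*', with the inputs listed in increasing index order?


Any arrangement under h is one operation, so sort the t-inputs.
h(t2, t3) collapses to t2 * t3
h(t1, h(t2, t3)) collapses to t1 * t2 * t3
h(h(t1, h(t2, t3)), t4) collapses to t1 * t2 * t3 * t4
commutativity sorts the factors: t1 * t2 * t3 * t4

t1 * t2 * t3 * t4


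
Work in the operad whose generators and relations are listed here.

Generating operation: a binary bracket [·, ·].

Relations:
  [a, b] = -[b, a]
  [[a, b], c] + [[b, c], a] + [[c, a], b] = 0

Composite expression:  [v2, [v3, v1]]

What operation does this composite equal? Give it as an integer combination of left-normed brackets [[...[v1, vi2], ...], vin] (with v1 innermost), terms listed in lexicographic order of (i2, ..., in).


[[v1, v3], v2]

In the tensor algebra, words opening v1 carry the v1-anchored form.
Composite bracket: [v2, [v3, v1]]
Full expansion: 4 signed words from ab - ba (2^2 = 4).
Only words starting with v1 matter:
  the word v1v3v2 carries sign +1 and contributes +[[v1, v3], v2]


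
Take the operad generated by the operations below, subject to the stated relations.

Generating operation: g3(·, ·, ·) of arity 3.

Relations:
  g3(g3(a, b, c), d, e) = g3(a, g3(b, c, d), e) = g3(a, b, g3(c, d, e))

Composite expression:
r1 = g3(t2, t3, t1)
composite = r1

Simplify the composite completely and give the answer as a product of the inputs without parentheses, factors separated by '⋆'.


Under associativity of g3, the answer is the t's in reading order.
g3(t2, t3, t1) spells out as t2 ⋆ t3 ⋆ t1

t2 ⋆ t3 ⋆ t1


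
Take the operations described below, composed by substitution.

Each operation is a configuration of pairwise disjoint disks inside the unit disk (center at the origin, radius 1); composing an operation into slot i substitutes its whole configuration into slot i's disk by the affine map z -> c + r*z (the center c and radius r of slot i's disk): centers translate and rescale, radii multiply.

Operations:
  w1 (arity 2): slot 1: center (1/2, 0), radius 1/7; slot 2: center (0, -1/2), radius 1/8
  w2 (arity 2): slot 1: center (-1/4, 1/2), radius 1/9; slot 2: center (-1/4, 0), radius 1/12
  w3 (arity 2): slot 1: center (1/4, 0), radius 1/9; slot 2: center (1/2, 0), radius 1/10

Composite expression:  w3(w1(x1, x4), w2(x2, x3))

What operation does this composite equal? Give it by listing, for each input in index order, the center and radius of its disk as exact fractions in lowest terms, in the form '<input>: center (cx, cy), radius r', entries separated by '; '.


x1: center (11/36, 0), radius 1/63; x2: center (19/40, 1/20), radius 1/90; x3: center (19/40, 0), radius 1/120; x4: center (1/4, -1/18), radius 1/72


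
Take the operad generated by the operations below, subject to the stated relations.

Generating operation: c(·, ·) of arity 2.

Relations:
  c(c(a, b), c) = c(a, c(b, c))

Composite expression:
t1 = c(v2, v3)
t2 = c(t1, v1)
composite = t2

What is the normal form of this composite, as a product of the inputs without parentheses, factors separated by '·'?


Under associativity of c, the answer is the v's in reading order.
c(v2, v3) spells out as v2 · v3
c(c(v2, v3), v1) spells out as v2 · v3 · v1

v2 · v3 · v1


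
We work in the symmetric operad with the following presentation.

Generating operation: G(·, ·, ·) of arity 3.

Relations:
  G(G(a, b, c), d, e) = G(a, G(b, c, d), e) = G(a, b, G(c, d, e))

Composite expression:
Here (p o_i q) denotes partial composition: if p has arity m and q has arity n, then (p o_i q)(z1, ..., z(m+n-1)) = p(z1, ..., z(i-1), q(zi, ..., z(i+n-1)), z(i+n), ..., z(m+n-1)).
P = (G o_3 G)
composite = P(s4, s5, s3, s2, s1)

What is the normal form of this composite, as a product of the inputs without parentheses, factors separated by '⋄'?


s4 ⋄ s5 ⋄ s3 ⋄ s2 ⋄ s1

The G-tree's shape is irrelevant; the s-reading-order decides.
G(s3, s2, s1) spells out as s3 ⋄ s2 ⋄ s1
G(s4, s5, G(s3, s2, s1)) spells out as s4 ⋄ s5 ⋄ s3 ⋄ s2 ⋄ s1


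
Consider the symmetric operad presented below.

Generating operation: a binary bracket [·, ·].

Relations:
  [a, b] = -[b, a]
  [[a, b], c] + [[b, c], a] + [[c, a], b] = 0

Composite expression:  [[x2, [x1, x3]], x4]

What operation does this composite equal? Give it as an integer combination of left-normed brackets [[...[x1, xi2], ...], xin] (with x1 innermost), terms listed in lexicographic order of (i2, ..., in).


-[[[x1, x3], x2], x4]

Antisymmetry and Jacobi reduce to x1-anchored left-normed brackets.
Composite bracket: [[x2, [x1, x3]], x4]
Under [a, b] = ab - ba we get 8 signed associative words (2^3 = 8).
Words beginning with x1 determine it all:
  word x1x3x2x4 has sign -1, contributing -[[[x1, x3], x2], x4]


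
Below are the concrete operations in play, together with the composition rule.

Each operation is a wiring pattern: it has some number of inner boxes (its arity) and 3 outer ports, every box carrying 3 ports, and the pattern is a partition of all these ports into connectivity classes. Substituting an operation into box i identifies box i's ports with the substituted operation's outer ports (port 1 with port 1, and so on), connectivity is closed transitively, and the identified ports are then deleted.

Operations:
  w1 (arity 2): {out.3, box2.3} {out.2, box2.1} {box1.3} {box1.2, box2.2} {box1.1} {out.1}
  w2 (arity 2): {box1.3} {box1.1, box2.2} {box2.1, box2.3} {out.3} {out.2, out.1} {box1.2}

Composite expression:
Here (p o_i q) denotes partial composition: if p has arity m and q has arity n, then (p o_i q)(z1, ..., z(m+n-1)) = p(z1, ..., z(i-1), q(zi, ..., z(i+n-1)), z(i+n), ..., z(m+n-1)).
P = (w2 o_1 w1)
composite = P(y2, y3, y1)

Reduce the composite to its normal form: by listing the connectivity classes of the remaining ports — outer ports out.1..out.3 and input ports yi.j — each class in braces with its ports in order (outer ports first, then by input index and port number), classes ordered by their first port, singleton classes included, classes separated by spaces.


Two ports join when wires chain via w2-identified ports.
stage w1: inputs (y2, y3), connectivity {out.1} {out.2, y3.1} {out.3, y3.3} {y2.1} {y2.2, y3.2} {y2.3}, out.j its boundary
stage w2: inputs (y2, y3, y1), connectivity {out.1, out.2} {out.3} {y1.1, y1.3} {y1.2} {y2.1} {y2.2, y3.2} {y2.3} {y3.1} {y3.3}, out.j its boundary

{out.1, out.2} {out.3} {y1.1, y1.3} {y1.2} {y2.1} {y2.2, y3.2} {y2.3} {y3.1} {y3.3}


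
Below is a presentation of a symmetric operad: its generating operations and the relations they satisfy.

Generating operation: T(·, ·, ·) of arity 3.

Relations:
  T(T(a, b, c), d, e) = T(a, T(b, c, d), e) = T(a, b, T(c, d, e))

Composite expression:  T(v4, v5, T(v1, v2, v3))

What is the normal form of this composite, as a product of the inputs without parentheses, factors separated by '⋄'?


v4 ⋄ v5 ⋄ v1 ⋄ v2 ⋄ v3

Every regrouping of T is equal, so read the v-inputs in written order.
T(v1, v2, v3) reduces to v1 ⋄ v2 ⋄ v3
T(v4, v5, T(v1, v2, v3)) reduces to v4 ⋄ v5 ⋄ v1 ⋄ v2 ⋄ v3


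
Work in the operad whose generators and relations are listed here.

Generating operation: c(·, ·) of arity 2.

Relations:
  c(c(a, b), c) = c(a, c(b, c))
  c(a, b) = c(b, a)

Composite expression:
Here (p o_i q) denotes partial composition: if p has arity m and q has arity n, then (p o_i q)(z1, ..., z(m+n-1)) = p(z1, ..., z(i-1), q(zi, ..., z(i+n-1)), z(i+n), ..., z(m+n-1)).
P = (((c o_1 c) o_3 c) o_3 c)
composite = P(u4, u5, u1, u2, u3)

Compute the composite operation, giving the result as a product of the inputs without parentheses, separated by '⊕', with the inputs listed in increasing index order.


u1 ⊕ u2 ⊕ u3 ⊕ u4 ⊕ u5

Key point: c commutes, so take the u-inputs in any fixed order.
c(u4, u5) reduces to u4 ⊕ u5
c(u1, u2) reduces to u1 ⊕ u2
c(c(u1, u2), u3) reduces to u1 ⊕ u2 ⊕ u3
c(c(u4, u5), c(c(u1, u2), u3)) reduces to u4 ⊕ u5 ⊕ u1 ⊕ u2 ⊕ u3
reordering the factors by index: u1 ⊕ u2 ⊕ u3 ⊕ u4 ⊕ u5


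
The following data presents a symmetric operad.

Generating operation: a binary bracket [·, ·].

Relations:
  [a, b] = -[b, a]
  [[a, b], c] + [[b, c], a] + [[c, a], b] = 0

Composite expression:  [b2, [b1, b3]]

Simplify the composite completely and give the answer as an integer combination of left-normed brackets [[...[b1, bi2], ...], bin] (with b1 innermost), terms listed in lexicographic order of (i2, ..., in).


-[[b1, b3], b2]

Left-normed coefficients sit on the b1-initial expansion words.
Composite bracket: [b2, [b1, b3]]
Applying ab - ba throughout gives 4 signed words (2^2 = 4).
Only words starting with b1 matter:
  word b1b3b2 has sign -1, contributing -[[b1, b3], b2]


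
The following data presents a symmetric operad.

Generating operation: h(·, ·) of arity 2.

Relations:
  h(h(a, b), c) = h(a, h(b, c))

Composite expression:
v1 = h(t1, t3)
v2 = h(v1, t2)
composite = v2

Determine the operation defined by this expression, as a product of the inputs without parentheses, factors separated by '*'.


t1 * t3 * t2


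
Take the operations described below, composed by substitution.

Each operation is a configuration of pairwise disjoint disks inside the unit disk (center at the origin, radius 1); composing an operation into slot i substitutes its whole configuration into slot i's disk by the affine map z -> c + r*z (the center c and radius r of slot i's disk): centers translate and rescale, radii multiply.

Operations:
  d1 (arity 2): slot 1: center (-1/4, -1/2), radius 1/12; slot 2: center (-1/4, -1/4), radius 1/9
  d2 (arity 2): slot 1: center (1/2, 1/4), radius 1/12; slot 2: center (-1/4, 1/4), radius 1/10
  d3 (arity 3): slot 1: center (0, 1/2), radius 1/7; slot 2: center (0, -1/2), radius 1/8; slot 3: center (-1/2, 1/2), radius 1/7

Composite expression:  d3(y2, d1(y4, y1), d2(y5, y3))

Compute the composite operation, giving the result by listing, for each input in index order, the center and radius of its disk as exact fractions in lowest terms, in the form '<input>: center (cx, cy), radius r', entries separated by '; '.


y1: center (-1/32, -17/32), radius 1/72; y2: center (0, 1/2), radius 1/7; y3: center (-15/28, 15/28), radius 1/70; y4: center (-1/32, -9/16), radius 1/96; y5: center (-3/7, 15/28), radius 1/84

Each y-disk chains the slot maps above it in d3; radii multiply.
y2: after 1 affine step, its disk has center (0, 1/2), radius 1/7
y4: after 2 affine steps, its disk has center (-1/32, -9/16), radius 1/96
y1: after 2 affine steps, its disk has center (-1/32, -17/32), radius 1/72
y5: after 2 affine steps, its disk has center (-3/7, 15/28), radius 1/84
y3: after 2 affine steps, its disk has center (-15/28, 15/28), radius 1/70


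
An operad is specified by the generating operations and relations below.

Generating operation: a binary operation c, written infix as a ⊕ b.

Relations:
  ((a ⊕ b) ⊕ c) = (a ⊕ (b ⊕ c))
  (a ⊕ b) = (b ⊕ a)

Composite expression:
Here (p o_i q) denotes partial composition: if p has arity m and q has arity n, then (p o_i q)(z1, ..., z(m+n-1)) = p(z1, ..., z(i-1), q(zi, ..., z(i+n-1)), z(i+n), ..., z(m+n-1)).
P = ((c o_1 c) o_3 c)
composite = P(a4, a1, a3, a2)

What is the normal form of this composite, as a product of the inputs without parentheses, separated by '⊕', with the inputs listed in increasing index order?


With c associative and commutative, the a-input set is all that matters.
(a4 ⊕ a1) reduces to a4 ⊕ a1
(a3 ⊕ a2) reduces to a3 ⊕ a2
((a4 ⊕ a1) ⊕ (a3 ⊕ a2)) reduces to a4 ⊕ a1 ⊕ a3 ⊕ a2
reordering the factors by index: a1 ⊕ a2 ⊕ a3 ⊕ a4

a1 ⊕ a2 ⊕ a3 ⊕ a4


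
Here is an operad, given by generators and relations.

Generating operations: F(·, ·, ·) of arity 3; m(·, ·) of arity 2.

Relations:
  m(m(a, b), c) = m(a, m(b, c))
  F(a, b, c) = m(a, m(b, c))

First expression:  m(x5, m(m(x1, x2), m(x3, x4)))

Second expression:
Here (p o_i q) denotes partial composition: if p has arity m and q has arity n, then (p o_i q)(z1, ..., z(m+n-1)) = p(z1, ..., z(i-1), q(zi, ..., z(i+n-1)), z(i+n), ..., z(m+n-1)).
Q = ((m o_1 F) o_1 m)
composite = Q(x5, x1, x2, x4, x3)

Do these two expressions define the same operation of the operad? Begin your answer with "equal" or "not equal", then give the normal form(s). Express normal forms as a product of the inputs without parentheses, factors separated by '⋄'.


not equal; first: x5 ⋄ x1 ⋄ x2 ⋄ x3 ⋄ x4; second: x5 ⋄ x1 ⋄ x2 ⋄ x4 ⋄ x3

The first expression, normalized: x5 ⋄ x1 ⋄ x2 ⋄ x3 ⋄ x4
The second expression, normalized: x5 ⋄ x1 ⋄ x2 ⋄ x4 ⋄ x3
The normal forms differ: not equal.


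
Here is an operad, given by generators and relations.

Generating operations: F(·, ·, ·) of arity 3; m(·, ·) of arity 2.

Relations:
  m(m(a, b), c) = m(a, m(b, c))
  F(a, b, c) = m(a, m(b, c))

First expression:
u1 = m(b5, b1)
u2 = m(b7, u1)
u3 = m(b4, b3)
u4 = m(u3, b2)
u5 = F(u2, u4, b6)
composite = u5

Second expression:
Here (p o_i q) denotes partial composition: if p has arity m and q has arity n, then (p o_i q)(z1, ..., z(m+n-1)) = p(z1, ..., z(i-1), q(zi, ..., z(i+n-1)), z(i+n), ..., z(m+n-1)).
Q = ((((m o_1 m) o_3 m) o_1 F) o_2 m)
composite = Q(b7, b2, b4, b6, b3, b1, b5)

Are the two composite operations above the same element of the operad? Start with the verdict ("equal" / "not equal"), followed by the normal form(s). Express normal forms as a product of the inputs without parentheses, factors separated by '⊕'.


not equal; first: b7 ⊕ b5 ⊕ b1 ⊕ b4 ⊕ b3 ⊕ b2 ⊕ b6; second: b7 ⊕ b2 ⊕ b4 ⊕ b6 ⊕ b3 ⊕ b1 ⊕ b5


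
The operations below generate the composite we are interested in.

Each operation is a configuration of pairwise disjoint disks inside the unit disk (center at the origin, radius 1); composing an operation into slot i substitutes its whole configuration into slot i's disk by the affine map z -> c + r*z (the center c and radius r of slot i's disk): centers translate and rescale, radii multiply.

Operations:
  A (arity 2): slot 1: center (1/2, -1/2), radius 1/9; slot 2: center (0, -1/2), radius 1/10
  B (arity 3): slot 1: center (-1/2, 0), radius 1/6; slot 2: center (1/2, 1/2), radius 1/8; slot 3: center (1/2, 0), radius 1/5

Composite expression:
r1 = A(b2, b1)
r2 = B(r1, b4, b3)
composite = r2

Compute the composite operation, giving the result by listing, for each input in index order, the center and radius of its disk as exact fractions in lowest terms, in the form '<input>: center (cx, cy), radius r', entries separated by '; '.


Each b-disk chains the slot maps above it in B; radii multiply.
input b2: composing its 2 substitution steps yields center (-5/12, -1/12), radius 1/54
input b1: composing its 2 substitution steps yields center (-1/2, -1/12), radius 1/60
input b4: composing its 1 substitution step yields center (1/2, 1/2), radius 1/8
input b3: composing its 1 substitution step yields center (1/2, 0), radius 1/5

b1: center (-1/2, -1/12), radius 1/60; b2: center (-5/12, -1/12), radius 1/54; b3: center (1/2, 0), radius 1/5; b4: center (1/2, 1/2), radius 1/8


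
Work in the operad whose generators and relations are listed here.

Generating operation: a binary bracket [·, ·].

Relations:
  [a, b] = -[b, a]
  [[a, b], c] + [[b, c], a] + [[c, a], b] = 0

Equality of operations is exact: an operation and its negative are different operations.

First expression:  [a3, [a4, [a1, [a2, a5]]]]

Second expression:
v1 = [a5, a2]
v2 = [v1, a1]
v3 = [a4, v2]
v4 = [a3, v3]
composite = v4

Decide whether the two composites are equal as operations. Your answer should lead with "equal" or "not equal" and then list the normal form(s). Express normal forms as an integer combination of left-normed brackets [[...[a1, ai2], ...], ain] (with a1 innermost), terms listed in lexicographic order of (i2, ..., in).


equal — both sides give [[[[a1, a2], a5], a4], a3] - [[[[a1, a5], a2], a4], a3]

Normal form of the first expression: [[[[a1, a2], a5], a4], a3] - [[[[a1, a5], a2], a4], a3]
Normal form of the second expression: [[[[a1, a2], a5], a4], a3] - [[[[a1, a5], a2], a4], a3]
Identical normal forms: equal.


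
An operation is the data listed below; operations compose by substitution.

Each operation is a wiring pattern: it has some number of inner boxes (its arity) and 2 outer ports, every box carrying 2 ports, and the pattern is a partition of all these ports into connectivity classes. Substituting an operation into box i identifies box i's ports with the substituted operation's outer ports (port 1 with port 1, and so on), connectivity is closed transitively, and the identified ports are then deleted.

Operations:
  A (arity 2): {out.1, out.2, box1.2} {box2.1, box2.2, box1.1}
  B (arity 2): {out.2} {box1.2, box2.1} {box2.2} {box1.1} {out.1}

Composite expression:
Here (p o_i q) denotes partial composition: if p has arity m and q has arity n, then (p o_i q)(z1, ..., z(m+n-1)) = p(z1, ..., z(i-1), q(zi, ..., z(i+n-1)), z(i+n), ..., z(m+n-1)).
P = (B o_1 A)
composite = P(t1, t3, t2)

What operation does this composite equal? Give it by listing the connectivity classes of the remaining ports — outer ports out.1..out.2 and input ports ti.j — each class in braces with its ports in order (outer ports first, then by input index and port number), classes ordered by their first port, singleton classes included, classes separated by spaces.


{out.1} {out.2} {t1.1, t3.1, t3.2} {t1.2, t2.1} {t2.2}

After gluing at B, chains via deleted ports link the t-ports.
through A, on inputs (t1, t3): {out.1, out.2, t1.2} {t1.1, t3.1, t3.2} (out.j = stage outer ports)
through B, on inputs (t1, t3, t2): {out.1} {out.2} {t1.1, t3.1, t3.2} {t1.2, t2.1} {t2.2} (out.j = stage outer ports)


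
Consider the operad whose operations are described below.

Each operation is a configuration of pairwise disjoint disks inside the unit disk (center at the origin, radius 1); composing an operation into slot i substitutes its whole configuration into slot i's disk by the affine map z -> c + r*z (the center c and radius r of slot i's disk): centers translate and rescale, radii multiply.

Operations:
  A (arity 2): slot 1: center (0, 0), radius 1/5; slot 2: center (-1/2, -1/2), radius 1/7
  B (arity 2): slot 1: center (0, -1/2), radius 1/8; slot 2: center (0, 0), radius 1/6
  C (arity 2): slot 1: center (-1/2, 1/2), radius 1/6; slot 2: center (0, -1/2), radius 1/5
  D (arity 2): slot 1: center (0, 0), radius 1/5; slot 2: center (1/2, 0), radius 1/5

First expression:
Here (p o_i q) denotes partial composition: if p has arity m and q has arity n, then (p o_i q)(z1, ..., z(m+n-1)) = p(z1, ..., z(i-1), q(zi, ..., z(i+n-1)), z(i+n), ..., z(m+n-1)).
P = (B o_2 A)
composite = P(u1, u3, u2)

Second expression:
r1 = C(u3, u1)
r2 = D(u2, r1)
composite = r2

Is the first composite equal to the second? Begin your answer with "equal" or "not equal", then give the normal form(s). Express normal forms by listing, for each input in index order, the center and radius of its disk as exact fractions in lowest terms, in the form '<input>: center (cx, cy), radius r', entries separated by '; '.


not equal — first u1: center (0, -1/2), radius 1/8; u2: center (-1/12, -1/12), radius 1/42; u3: center (0, 0), radius 1/30, second u1: center (1/2, -1/10), radius 1/25; u2: center (0, 0), radius 1/5; u3: center (2/5, 1/10), radius 1/30

The first composite normalizes to u1: center (0, -1/2), radius 1/8; u2: center (-1/12, -1/12), radius 1/42; u3: center (0, 0), radius 1/30
The second composite normalizes to u1: center (1/2, -1/10), radius 1/25; u2: center (0, 0), radius 1/5; u3: center (2/5, 1/10), radius 1/30
The normal forms differ: not equal.


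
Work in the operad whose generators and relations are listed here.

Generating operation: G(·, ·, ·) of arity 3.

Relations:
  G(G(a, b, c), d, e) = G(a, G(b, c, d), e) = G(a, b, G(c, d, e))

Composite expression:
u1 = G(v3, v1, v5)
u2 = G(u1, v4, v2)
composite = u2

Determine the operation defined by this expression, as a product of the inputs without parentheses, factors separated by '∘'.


Under associativity of G, the answer is the v's in reading order.
G(v3, v1, v5) unparenthesizes to v3 ∘ v1 ∘ v5
G(G(v3, v1, v5), v4, v2) unparenthesizes to v3 ∘ v1 ∘ v5 ∘ v4 ∘ v2

v3 ∘ v1 ∘ v5 ∘ v4 ∘ v2


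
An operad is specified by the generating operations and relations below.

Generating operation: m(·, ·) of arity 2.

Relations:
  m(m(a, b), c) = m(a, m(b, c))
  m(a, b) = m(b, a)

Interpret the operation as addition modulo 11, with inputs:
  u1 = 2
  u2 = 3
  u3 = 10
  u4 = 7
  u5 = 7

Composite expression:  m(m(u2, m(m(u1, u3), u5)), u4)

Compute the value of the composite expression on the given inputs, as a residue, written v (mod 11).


m(u1, u3) = 1
m(m(u1, u3), u5) = 8
m(u2, m(m(u1, u3), u5)) = 0
m(m(u2, m(m(u1, u3), u5)), u4) = 7

7 (mod 11)


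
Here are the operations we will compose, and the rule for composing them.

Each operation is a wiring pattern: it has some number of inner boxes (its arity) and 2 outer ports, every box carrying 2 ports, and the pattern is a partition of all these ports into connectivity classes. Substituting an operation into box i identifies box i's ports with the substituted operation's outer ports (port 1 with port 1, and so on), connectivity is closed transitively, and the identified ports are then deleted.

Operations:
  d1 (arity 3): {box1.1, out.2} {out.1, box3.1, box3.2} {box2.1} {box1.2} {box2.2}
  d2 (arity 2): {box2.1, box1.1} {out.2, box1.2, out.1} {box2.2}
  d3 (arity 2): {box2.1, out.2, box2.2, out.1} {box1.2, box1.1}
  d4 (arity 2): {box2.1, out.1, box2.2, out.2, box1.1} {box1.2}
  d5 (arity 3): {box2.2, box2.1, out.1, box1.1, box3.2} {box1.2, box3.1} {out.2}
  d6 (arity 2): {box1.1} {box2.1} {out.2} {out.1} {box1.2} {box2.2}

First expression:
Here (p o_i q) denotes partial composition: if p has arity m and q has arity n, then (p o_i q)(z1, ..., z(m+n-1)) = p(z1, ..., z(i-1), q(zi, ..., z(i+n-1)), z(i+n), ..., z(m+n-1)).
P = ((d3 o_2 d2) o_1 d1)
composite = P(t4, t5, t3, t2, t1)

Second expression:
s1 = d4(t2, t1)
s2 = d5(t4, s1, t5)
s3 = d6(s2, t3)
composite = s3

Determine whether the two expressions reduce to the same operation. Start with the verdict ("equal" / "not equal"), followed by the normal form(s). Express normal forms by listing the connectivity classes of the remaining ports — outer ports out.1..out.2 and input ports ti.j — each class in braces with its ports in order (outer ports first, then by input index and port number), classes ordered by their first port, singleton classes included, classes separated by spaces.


The first expression reduces to {out.1, out.2, t2.2} {t1.1, t2.1} {t1.2} {t3.1, t3.2, t4.1} {t4.2} {t5.1} {t5.2}
The second expression reduces to {out.1} {out.2} {t1.1, t1.2, t2.1, t4.1, t5.2} {t2.2} {t3.1} {t3.2} {t4.2, t5.1}
The forms do not match — not equal.

not equal; the first gives {out.1, out.2, t2.2} {t1.1, t2.1} {t1.2} {t3.1, t3.2, t4.1} {t4.2} {t5.1} {t5.2} and the second {out.1} {out.2} {t1.1, t1.2, t2.1, t4.1, t5.2} {t2.2} {t3.1} {t3.2} {t4.2, t5.1}
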